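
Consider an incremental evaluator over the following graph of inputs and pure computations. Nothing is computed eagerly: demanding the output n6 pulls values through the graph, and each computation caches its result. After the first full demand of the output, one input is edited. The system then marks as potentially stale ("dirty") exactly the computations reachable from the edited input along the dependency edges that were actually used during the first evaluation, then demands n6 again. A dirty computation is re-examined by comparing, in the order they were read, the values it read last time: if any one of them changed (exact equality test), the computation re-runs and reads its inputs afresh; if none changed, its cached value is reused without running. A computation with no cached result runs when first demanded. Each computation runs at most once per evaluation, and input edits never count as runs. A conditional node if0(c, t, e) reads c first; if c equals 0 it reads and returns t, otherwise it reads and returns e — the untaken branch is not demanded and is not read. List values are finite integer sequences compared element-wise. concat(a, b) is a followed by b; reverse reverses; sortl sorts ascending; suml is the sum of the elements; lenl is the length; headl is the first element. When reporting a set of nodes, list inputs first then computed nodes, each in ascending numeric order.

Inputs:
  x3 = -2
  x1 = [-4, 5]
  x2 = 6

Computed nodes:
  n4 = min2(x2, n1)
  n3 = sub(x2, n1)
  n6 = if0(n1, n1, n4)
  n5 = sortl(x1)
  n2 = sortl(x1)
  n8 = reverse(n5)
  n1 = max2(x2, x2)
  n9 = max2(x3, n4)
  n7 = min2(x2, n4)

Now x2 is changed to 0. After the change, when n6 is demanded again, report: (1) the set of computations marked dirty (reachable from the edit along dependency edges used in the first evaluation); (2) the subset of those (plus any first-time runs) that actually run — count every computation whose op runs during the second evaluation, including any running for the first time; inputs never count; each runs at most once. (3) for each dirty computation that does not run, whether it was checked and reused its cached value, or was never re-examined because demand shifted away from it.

Dirty set: n1, n4, n6.
Run set: n1, n6 (2 run).
Left stale — demand moved off them: n4.
The important point: the flipped condition redirects demand; n4 is left stale, never re-checked.

Initial pass — values computed on the first demand:
  n1 = max2(6, 6) = 6
  n4 = min2(6, 6) = 6
  n6 = if0(n1=6 -> else branch n4) = 6

Second demand — change propagation:
  n1: re-runs because x2 6->0; x2 6->0; new result 0.
  n4: dirty yet unreached — the second evaluation never asks for it.
  n6: re-runs because n1 6->0; new result 0.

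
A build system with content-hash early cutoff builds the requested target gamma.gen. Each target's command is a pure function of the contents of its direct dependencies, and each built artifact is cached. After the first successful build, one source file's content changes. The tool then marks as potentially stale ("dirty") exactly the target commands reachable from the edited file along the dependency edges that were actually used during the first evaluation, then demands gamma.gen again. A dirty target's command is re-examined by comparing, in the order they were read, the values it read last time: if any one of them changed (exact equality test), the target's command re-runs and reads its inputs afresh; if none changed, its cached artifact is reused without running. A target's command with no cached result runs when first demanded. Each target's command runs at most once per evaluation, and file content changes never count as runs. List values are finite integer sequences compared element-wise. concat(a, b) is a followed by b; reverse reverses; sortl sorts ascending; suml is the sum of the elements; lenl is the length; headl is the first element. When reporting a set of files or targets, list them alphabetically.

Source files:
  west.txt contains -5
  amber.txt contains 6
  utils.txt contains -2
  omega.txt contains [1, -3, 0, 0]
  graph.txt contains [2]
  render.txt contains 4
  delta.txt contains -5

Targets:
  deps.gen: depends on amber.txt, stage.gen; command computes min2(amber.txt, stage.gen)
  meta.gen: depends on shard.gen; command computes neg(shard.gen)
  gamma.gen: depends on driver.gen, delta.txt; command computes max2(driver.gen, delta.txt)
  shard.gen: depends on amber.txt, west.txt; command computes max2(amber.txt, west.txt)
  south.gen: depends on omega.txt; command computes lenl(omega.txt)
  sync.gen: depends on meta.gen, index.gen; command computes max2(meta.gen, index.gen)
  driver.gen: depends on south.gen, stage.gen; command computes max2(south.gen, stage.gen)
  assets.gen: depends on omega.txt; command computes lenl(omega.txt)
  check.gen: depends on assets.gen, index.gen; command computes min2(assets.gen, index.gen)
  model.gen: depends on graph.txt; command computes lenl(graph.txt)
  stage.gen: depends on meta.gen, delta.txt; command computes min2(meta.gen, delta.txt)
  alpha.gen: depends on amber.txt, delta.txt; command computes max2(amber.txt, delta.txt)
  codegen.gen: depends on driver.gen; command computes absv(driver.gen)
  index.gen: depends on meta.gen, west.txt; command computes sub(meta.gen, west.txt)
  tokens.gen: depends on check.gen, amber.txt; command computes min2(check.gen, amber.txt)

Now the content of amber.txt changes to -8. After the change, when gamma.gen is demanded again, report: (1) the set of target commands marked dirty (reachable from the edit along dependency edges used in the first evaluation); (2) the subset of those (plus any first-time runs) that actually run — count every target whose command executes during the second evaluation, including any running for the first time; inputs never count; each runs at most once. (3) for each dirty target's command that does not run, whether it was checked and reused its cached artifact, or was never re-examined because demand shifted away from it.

Marked dirty: driver.gen, gamma.gen, meta.gen, shard.gen, stage.gen.
Target commands that run: driver.gen, meta.gen, shard.gen, stage.gen — 4 in total.
Checked but reused from cache: gamma.gen.
Key observation: the change is absorbed at driver.gen — it re-runs but produces the same value, and the output's value is unchanged.

First evaluation (everything demanded from the output):
  shard.gen = max2(6, -5) = 6
  meta.gen = neg(6) = -6
  south.gen = lenl([1, -3, 0, 0]) = 4
  stage.gen = min2(-6, -5) = -6
  driver.gen = max2(4, -6) = 4
  gamma.gen = max2(4, -5) = 4

Propagation after the edit:
  shard.gen: runs — amber.txt 6->-8; result -5.
  meta.gen: runs — shard.gen 6->-5; result 5.
  stage.gen: runs — meta.gen -6->5; result -5.
  driver.gen: runs — stage.gen -6->-5; result 4 (same value as before).
  gamma.gen: checked — values it read are unchanged (driver.gen unchanged, delta.txt unchanged); reused cached 4 without running.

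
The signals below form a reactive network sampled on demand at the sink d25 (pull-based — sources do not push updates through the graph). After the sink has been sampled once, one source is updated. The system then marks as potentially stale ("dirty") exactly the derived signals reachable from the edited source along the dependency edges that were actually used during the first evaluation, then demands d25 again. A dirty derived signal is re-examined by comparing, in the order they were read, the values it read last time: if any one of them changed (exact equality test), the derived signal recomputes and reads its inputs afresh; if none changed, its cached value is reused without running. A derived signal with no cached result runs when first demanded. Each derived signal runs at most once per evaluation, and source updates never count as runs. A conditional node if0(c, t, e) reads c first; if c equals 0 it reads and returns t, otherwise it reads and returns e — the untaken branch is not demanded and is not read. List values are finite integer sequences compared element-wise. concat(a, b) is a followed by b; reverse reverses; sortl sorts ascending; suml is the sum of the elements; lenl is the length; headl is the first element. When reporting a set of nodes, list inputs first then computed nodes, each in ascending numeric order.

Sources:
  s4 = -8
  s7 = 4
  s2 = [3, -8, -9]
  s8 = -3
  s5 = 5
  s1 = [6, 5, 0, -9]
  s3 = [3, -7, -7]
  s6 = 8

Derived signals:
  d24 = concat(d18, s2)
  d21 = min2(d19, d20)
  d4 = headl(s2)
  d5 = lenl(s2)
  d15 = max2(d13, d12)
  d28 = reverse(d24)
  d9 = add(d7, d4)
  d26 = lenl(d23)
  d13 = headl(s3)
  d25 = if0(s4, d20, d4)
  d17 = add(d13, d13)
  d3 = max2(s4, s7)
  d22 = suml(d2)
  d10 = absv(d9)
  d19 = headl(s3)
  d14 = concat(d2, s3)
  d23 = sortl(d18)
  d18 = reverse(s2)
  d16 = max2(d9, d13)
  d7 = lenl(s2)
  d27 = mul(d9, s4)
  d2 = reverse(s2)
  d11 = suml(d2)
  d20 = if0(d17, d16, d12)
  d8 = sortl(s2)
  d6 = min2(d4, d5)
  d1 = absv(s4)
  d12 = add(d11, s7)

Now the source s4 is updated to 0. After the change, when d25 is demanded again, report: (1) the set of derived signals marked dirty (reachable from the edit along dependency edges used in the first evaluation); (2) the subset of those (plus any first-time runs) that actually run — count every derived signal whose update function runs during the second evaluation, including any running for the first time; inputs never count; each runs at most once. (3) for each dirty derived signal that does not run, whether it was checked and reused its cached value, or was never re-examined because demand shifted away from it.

Initial pass — values computed on the first demand:
  d4 = headl([3, -8, -9]) = 3
  d25 = if0(s4=-8 -> else branch d4) = 3

Second demand — change propagation:
  d2: newly demanded (no cache) — executes and yields [-9, -8, 3].
  d11: newly demanded (no cache) — executes and yields -14.
  d12: newly demanded (no cache) — executes and yields -10.
  d13: newly demanded (no cache) — executes and yields 3.
  d17: newly demanded (no cache) — executes and yields 6.
  d20: newly demanded (no cache) — executes and yields -10.
  d25: re-runs because s4 -8->0; new result -10.

The important point: the flipped condition pulls in fresh nodes; d2, d11, d12, d13, d17, d20 run for the first time.

Dirty set: d25.
Run set: d2, d11, d12, d13, d17, d20, d25 (7 run).
All dirty derived signals ended up running.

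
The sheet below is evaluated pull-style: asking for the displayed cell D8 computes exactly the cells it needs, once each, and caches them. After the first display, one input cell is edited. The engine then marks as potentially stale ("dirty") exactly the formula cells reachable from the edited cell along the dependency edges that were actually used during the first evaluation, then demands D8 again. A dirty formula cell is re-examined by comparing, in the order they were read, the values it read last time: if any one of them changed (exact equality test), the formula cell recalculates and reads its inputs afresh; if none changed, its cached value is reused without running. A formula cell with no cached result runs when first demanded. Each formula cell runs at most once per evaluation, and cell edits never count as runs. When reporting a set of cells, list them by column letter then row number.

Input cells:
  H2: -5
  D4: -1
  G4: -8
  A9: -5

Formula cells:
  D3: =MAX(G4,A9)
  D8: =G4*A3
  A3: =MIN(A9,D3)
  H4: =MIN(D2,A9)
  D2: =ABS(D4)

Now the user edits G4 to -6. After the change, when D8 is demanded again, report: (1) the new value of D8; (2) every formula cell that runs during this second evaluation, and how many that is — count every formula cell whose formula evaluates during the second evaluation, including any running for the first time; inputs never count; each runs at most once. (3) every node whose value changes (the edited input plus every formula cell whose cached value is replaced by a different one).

First demand of the output computes:
  D3 = MAX(-8, -5) = -5
  A3 = MIN(-5, -5) = -5
  D8 = -8 * -5 = 40

After the edit, cleaning proceeds:
  D3: a read changed (G4 -8->-6) — executes, giving -5 — identical to its old value.
  A3: dirty, but its reads are unchanged (A9 unchanged, D3 unchanged); cached -5 stands.
  D8: a read changed (G4 -8->-6) — executes, giving 30.

Note where the cutoff bites: A3 is checked, finds nothing changed, and keeps its cache.

Demanding D8 again yields 30.
2 formula cells run: D3, D8.
The nodes whose values change: D8, G4.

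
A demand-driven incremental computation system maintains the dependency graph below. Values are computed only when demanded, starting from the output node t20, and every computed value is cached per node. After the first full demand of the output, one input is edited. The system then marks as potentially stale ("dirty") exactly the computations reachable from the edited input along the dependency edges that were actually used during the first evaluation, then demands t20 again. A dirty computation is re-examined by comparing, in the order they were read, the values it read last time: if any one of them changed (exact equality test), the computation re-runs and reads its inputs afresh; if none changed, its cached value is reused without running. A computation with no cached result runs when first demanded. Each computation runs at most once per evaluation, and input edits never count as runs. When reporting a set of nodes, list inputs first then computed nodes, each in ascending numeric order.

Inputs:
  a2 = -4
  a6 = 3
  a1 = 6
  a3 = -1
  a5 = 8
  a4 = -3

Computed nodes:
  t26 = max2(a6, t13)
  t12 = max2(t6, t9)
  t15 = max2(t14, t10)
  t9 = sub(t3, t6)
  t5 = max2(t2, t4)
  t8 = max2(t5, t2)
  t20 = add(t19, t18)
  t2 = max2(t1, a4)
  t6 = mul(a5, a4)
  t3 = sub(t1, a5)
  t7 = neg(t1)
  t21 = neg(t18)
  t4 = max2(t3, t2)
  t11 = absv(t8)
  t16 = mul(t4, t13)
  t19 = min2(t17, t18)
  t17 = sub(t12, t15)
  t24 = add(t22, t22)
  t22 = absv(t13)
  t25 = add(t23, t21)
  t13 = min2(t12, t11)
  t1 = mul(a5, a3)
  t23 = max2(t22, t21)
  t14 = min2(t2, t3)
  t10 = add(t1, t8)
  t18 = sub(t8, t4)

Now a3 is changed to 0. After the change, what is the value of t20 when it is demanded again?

New value of t20: 0.
Key observation: the cutoff stops propagation at t20 — its inputs' values are unchanged, so it reuses its cache.

First evaluation (everything demanded from the output):
  t1 = mul(8, -1) = -8
  t2 = max2(-8, -3) = -3
  t3 = sub(-8, 8) = -16
  t4 = max2(-16, -3) = -3
  t5 = max2(-3, -3) = -3
  t6 = mul(8, -3) = -24
  t8 = max2(-3, -3) = -3
  t9 = sub(-16, -24) = 8
  t10 = add(-8, -3) = -11
  t12 = max2(-24, 8) = 8
  t14 = min2(-3, -16) = -16
  t15 = max2(-16, -11) = -11
  t17 = sub(8, -11) = 19
  t18 = sub(-3, -3) = 0
  t19 = min2(19, 0) = 0
  t20 = add(0, 0) = 0

Propagation after the edit:
  t1: runs — a3 -1->0; result 0.
  t2: runs — t1 -8->0; result 0.
  t3: runs — t1 -8->0; result -8.
  t4: runs — t3 -16->-8; t2 -3->0; result 0.
  t5: runs — t2 -3->0; t4 -3->0; result 0.
  t8: runs — t5 -3->0; t2 -3->0; result 0.
  t9: runs — t3 -16->-8; result 16.
  t10: runs — t1 -8->0; t8 -3->0; result 0.
  t12: runs — t9 8->16; result 16.
  t14: runs — t2 -3->0; t3 -16->-8; result -8.
  t15: runs — t14 -16->-8; t10 -11->0; result 0.
  t17: runs — t12 8->16; t15 -11->0; result 16.
  t18: runs — t8 -3->0; t4 -3->0; result 0 (same value as before).
  t19: runs — t17 19->16; result 0 (same value as before).
  t20: checked — values it read are unchanged (t19 unchanged, t18 unchanged); reused cached 0 without running.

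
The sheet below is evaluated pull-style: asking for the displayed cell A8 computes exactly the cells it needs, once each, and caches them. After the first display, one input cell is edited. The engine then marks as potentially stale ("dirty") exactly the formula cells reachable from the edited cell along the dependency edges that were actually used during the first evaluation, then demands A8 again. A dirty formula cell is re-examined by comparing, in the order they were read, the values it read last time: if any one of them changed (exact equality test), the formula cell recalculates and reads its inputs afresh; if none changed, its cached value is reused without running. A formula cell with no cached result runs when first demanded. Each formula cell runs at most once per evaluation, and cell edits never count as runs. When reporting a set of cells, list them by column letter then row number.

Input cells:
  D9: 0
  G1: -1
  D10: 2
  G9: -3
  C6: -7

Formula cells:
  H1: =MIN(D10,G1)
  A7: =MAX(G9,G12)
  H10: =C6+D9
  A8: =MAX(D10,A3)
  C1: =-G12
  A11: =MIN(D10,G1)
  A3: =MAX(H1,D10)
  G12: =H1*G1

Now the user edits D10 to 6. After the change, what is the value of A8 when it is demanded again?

Demanding A8 again yields 6.

First demand of the output computes:
  H1 = MIN(2, -1) = -1
  A3 = MAX(-1, 2) = 2
  A8 = MAX(2, 2) = 2

After the edit, cleaning proceeds:
  H1: a read changed (D10 2->6) — executes, giving -1 — identical to its old value.
  A3: a read changed (D10 2->6) — executes, giving 6.
  A8: a read changed (D10 2->6; A3 2->6) — executes, giving 6.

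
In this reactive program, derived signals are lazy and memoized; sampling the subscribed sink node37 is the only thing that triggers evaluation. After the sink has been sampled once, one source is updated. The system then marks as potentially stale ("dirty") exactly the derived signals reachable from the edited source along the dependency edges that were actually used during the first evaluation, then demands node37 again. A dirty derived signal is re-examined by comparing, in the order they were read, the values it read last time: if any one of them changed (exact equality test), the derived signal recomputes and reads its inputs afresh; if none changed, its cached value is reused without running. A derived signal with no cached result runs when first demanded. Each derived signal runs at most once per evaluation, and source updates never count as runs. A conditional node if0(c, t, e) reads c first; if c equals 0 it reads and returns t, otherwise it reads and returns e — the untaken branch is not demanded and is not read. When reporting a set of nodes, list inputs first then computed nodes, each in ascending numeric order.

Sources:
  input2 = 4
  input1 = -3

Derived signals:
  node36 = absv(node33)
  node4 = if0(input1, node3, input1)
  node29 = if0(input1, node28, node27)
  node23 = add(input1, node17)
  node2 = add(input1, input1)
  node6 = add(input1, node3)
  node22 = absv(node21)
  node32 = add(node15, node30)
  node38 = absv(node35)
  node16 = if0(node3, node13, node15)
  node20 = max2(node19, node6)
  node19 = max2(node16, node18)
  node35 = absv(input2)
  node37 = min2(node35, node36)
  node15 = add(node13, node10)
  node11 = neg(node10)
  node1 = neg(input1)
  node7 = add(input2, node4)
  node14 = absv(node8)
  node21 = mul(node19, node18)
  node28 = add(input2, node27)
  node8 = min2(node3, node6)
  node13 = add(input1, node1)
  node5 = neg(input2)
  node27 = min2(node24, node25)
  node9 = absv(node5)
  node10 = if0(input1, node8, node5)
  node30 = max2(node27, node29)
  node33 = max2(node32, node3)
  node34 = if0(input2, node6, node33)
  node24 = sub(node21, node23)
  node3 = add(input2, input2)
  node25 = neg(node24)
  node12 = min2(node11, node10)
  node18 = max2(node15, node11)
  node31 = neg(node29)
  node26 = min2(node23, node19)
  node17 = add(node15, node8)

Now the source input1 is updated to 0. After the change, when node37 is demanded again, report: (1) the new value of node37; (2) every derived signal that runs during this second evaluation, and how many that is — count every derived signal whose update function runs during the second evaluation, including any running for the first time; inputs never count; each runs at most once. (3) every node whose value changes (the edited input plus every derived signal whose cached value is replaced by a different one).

Demanding node37 again yields 4.
21 derived signals run: node1, node6, node8, node10, node11, node13, node15, node16, node17, node18, node19, node21, node23, node24, node25, node27, node28, node29, node30, node32, node33.
The nodes whose values change: input1, node1, node6, node8, node10, node11, node15, node16, node17, node18, node19, node21, node23, node24, node25, node27, node29, node30, node32.
Note the branch switch — node28 had no cache and runs now for the first time.

First demand of the output computes:
  node1 = neg(-3) = 3
  node3 = add(4, 4) = 8
  node5 = neg(4) = -4
  node6 = add(-3, 8) = 5
  node8 = min2(8, 5) = 5
  node10 = if0(input1=-3 -> else branch node5) = -4
  node11 = neg(-4) = 4
  node13 = add(-3, 3) = 0
  node15 = add(0, -4) = -4
  node16 = if0(node3=8 -> else branch node15) = -4
  node17 = add(-4, 5) = 1
  node18 = max2(-4, 4) = 4
  node19 = max2(-4, 4) = 4
  node21 = mul(4, 4) = 16
  node23 = add(-3, 1) = -2
  node24 = sub(16, -2) = 18
  node25 = neg(18) = -18
  node27 = min2(18, -18) = -18
  node29 = if0(input1=-3 -> else branch node27) = -18
  node30 = max2(-18, -18) = -18
  node32 = add(-4, -18) = -22
  node33 = max2(-22, 8) = 8
  node35 = absv(4) = 4
  node36 = absv(8) = 8
  node37 = min2(4, 8) = 4

After the edit, cleaning proceeds:
  node1: a read changed (input1 -3->0) — executes, giving 0.
  node6: a read changed (input1 -3->0) — executes, giving 8.
  node8: a read changed (node6 5->8) — executes, giving 8.
  node10: a read changed (input1 -3->0) — executes, giving 8.
  node11: a read changed (node10 -4->8) — executes, giving -8.
  node13: a read changed (input1 -3->0; node1 3->0) — executes, giving 0 — identical to its old value.
  node15: a read changed (node10 -4->8) — executes, giving 8.
  node16: a read changed (node15 -4->8) — executes, giving 8.
  node17: a read changed (node15 -4->8; node8 5->8) — executes, giving 16.
  node18: a read changed (node15 -4->8; node11 4->-8) — executes, giving 8.
  node19: a read changed (node16 -4->8; node18 4->8) — executes, giving 8.
  node21: a read changed (node19 4->8; node18 4->8) — executes, giving 64.
  node23: a read changed (input1 -3->0; node17 1->16) — executes, giving 16.
  node24: a read changed (node21 16->64; node23 -2->16) — executes, giving 48.
  node25: a read changed (node24 18->48) — executes, giving -48.
  node27: a read changed (node24 18->48; node25 -18->-48) — executes, giving -48.
  node28: had never run; runs now, result -44.
  node29: a read changed (input1 -3->0; node27 -18->-48) — executes, giving -44.
  node30: a read changed (node27 -18->-48; node29 -18->-44) — executes, giving -44.
  node32: a read changed (node15 -4->8; node30 -18->-44) — executes, giving -36.
  node33: a read changed (node32 -22->-36) — executes, giving 8 — identical to its old value.
  node36: dirty, but its reads are unchanged (node33 unchanged); cached 8 stands.
  node37: dirty, but its reads are unchanged (node35 unchanged, node36 unchanged); cached 4 stands.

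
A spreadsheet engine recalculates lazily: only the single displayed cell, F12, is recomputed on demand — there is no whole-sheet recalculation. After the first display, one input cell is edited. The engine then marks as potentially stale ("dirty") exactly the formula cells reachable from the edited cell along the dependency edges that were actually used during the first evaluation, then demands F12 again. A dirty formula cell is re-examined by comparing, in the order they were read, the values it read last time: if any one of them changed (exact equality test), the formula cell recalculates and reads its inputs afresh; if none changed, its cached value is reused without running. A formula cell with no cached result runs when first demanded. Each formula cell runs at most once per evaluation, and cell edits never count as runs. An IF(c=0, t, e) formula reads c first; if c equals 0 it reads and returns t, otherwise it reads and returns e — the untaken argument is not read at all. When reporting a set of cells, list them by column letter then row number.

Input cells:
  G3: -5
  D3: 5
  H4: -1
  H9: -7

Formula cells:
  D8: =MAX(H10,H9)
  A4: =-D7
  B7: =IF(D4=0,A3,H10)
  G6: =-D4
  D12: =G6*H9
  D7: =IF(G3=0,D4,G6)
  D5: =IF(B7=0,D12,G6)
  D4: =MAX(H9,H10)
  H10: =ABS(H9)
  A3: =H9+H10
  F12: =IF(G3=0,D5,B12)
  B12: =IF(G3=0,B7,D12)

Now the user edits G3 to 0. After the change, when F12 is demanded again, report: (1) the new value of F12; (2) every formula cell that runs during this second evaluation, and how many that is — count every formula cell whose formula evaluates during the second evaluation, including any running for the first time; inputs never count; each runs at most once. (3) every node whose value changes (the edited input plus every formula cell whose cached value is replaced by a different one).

First evaluation (everything demanded from the output):
  H10 = ABS(-7) = 7
  D4 = MAX(-7, 7) = 7
  G6 = -(7) = -7
  D12 = -7 * -7 = 49
  B12 = IF(G3=0: G3=-5 -> else branch D12) = 49
  F12 = IF(G3=0: G3=-5 -> else branch B12) = 49

Propagation after the edit:
  B7: demanded for the first time — runs, produces 7.
  B12: marked dirty but never re-examined — demand shifted away from it.
  D5: demanded for the first time — runs, produces -7.
  F12: runs — G3 -5->0; result -7.

Key observation: a condition flipped, so demand moved to the other branch — B12 is never re-examined.

New value of F12: -7.
Formula cells that run: B7, D5, F12 — 3 in total.
Values that change: F12, G3.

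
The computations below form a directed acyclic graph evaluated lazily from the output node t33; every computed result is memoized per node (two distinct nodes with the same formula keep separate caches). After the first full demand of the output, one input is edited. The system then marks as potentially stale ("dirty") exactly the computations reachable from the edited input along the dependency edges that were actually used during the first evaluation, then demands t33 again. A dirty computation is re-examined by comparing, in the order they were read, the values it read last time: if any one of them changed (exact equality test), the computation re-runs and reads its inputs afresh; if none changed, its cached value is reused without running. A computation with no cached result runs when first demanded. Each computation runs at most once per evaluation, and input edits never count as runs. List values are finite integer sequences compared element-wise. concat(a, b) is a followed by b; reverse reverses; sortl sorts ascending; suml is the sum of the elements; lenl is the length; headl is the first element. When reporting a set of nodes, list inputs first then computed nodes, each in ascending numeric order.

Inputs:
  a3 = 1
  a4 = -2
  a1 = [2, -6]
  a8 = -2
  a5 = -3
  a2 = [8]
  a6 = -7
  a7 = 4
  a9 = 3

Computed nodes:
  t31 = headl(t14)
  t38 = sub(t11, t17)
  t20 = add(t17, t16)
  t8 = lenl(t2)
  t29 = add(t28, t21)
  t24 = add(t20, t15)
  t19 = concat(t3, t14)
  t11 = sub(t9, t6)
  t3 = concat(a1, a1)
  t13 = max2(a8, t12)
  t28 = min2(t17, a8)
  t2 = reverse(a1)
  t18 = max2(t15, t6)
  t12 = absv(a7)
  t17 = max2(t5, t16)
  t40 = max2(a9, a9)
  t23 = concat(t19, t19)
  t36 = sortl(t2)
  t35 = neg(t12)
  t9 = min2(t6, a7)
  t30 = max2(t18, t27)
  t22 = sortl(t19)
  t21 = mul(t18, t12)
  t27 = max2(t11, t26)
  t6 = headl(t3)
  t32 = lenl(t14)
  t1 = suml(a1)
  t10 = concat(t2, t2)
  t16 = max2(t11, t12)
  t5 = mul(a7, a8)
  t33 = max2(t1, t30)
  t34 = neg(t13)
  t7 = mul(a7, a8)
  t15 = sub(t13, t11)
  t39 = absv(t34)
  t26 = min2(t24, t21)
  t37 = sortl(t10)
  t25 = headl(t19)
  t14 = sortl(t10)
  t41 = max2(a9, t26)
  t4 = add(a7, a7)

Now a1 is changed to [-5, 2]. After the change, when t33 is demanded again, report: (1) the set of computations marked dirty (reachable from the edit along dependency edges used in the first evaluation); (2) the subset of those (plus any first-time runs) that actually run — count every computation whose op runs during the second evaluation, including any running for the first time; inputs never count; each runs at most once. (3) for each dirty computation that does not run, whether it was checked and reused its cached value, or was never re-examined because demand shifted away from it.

The edit dirties: t1, t3, t6, t9, t11, t15, t16, t17, t18, t20, t21, t24, t26, t27, t30, t33.
7 computations run: t1, t3, t6, t9, t11, t18, t33.
Cache hits after checking: t15, t16, t17, t20, t21, t24, t26, t27, t30.
Note where the cutoff bites: t15 is checked, finds nothing changed, and keeps its cache.

First demand of the output computes:
  t1 = suml([2, -6]) = -4
  t3 = concat([2, -6], [2, -6]) = [2, -6, 2, -6]
  t5 = mul(4, -2) = -8
  t6 = headl([2, -6, 2, -6]) = 2
  t9 = min2(2, 4) = 2
  t11 = sub(2, 2) = 0
  t12 = absv(4) = 4
  t13 = max2(-2, 4) = 4
  t15 = sub(4, 0) = 4
  t16 = max2(0, 4) = 4
  t17 = max2(-8, 4) = 4
  t18 = max2(4, 2) = 4
  t20 = add(4, 4) = 8
  t21 = mul(4, 4) = 16
  t24 = add(8, 4) = 12
  t26 = min2(12, 16) = 12
  t27 = max2(0, 12) = 12
  t30 = max2(4, 12) = 12
  t33 = max2(-4, 12) = 12

After the edit, cleaning proceeds:
  t1: a read changed (a1 [2, -6]->[-5, 2]) — executes, giving -3.
  t3: a read changed (a1 [2, -6]->[-5, 2]; a1 [2, -6]->[-5, 2]) — executes, giving [-5, 2, -5, 2].
  t6: a read changed (t3 [2, -6, 2, -6]->[-5, 2, -5, 2]) — executes, giving -5.
  t9: a read changed (t6 2->-5) — executes, giving -5.
  t11: a read changed (t9 2->-5; t6 2->-5) — executes, giving 0 — identical to its old value.
  t15: dirty, but its reads are unchanged (t13 unchanged, t11 unchanged); cached 4 stands.
  t16: dirty, but its reads are unchanged (t11 unchanged, t12 unchanged); cached 4 stands.
  t17: dirty, but its reads are unchanged (t5 unchanged, t16 unchanged); cached 4 stands.
  t18: a read changed (t6 2->-5) — executes, giving 4 — identical to its old value.
  t20: dirty, but its reads are unchanged (t17 unchanged, t16 unchanged); cached 8 stands.
  t21: dirty, but its reads are unchanged (t18 unchanged, t12 unchanged); cached 16 stands.
  t24: dirty, but its reads are unchanged (t20 unchanged, t15 unchanged); cached 12 stands.
  t26: dirty, but its reads are unchanged (t24 unchanged, t21 unchanged); cached 12 stands.
  t27: dirty, but its reads are unchanged (t11 unchanged, t26 unchanged); cached 12 stands.
  t30: dirty, but its reads are unchanged (t18 unchanged, t27 unchanged); cached 12 stands.
  t33: a read changed (t1 -4->-3) — executes, giving 12 — identical to its old value.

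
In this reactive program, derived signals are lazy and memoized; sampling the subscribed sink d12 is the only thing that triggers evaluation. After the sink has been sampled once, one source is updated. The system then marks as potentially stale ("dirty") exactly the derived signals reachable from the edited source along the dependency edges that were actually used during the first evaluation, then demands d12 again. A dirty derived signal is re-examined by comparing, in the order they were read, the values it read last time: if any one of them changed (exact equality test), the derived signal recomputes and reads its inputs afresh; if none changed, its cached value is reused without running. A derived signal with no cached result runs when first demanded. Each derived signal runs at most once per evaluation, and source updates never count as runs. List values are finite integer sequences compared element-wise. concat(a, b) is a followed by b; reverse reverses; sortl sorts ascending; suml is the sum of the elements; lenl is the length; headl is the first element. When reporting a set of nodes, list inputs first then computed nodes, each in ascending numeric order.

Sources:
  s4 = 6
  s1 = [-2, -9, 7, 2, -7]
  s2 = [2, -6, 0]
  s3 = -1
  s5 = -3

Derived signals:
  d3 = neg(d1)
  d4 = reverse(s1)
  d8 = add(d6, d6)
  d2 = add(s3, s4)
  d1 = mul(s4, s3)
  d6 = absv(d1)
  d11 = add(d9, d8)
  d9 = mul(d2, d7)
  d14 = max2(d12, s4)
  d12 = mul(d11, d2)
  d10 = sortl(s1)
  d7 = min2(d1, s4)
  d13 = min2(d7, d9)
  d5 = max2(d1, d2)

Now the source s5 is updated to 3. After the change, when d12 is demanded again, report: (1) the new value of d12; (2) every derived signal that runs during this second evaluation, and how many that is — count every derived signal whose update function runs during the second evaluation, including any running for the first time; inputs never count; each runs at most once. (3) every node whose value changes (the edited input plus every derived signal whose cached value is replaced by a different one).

Demanding d12 again yields -90.
0 derived signals run: none.
The nodes whose values change: s5.
Note the shortcut — nothing in the graph depends on s5 at all, so no recomputation happens.

First demand of the output computes:
  d1 = mul(6, -1) = -6
  d2 = add(-1, 6) = 5
  d6 = absv(-6) = 6
  d7 = min2(-6, 6) = -6
  d8 = add(6, 6) = 12
  d9 = mul(5, -6) = -30
  d11 = add(-30, 12) = -18
  d12 = mul(-18, 5) = -90

After the edit, cleaning proceeds:
  no node depends on s5 at all; the second demand re-runs nothing.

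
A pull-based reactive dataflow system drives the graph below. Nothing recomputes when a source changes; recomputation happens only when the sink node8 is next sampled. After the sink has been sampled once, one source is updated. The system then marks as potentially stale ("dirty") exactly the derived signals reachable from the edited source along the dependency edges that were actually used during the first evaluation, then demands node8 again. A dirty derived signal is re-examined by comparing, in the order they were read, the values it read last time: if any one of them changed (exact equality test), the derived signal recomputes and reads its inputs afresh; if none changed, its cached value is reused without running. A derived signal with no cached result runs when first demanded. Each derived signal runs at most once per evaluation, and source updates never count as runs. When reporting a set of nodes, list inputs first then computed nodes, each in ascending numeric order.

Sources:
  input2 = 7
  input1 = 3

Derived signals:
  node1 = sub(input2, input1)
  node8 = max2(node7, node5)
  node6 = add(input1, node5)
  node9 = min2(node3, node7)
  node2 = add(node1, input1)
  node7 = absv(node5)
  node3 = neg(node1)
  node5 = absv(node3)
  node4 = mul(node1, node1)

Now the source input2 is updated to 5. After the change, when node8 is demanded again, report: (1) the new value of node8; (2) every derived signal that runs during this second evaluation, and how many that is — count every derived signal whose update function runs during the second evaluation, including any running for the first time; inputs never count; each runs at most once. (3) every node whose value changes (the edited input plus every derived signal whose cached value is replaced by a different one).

First evaluation (everything demanded from the output):
  node1 = sub(7, 3) = 4
  node3 = neg(4) = -4
  node5 = absv(-4) = 4
  node7 = absv(4) = 4
  node8 = max2(4, 4) = 4

Propagation after the edit:
  node1: runs — input2 7->5; result 2.
  node3: runs — node1 4->2; result -2.
  node5: runs — node3 -4->-2; result 2.
  node7: runs — node5 4->2; result 2.
  node8: runs — node7 4->2; node5 4->2; result 2.

New value of node8: 2.
Derived signals that run: node1, node3, node5, node7, node8 — 5 in total.
Values that change: input2, node1, node3, node5, node7, node8.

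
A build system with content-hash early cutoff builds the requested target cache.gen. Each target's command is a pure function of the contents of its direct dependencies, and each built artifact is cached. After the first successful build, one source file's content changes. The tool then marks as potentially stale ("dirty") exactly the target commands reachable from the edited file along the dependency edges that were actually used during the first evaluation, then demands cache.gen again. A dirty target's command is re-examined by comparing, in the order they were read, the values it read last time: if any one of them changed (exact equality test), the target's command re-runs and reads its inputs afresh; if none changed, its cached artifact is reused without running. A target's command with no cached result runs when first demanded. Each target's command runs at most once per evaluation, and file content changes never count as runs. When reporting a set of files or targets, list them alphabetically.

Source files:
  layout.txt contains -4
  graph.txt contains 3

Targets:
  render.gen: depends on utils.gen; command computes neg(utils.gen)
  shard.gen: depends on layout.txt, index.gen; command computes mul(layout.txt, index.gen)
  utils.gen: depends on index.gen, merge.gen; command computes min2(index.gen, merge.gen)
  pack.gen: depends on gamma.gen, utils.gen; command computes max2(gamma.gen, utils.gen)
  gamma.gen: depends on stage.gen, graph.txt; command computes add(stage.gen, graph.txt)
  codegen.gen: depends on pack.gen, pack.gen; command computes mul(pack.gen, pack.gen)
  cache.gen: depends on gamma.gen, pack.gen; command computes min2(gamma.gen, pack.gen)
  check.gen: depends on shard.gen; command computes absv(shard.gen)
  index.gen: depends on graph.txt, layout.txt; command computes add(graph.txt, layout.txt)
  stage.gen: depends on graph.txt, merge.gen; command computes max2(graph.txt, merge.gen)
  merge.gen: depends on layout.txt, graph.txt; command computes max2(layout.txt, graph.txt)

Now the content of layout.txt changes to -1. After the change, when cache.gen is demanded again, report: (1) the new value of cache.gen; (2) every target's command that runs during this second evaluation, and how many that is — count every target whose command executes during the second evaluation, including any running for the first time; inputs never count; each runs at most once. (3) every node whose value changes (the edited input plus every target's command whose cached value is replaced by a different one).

First evaluation (everything demanded from the output):
  index.gen = add(3, -4) = -1
  merge.gen = max2(-4, 3) = 3
  stage.gen = max2(3, 3) = 3
  gamma.gen = add(3, 3) = 6
  utils.gen = min2(-1, 3) = -1
  pack.gen = max2(6, -1) = 6
  cache.gen = min2(6, 6) = 6

Propagation after the edit:
  index.gen: runs — layout.txt -4->-1; result 2.
  merge.gen: runs — layout.txt -4->-1; result 3 (same value as before).
  stage.gen: checked — values it read are unchanged (graph.txt unchanged, merge.gen unchanged); reused cached 3 without running.
  gamma.gen: checked — values it read are unchanged (stage.gen unchanged, graph.txt unchanged); reused cached 6 without running.
  utils.gen: runs — index.gen -1->2; result 2.
  pack.gen: runs — utils.gen -1->2; result 6 (same value as before).
  cache.gen: checked — values it read are unchanged (gamma.gen unchanged, pack.gen unchanged); reused cached 6 without running.

Key observation: the cutoff stops propagation at stage.gen — its inputs' values are unchanged, so it reuses its cache.

New value of cache.gen: 6.
Target commands that run: index.gen, merge.gen, pack.gen, utils.gen — 4 in total.
Values that change: index.gen, layout.txt, utils.gen.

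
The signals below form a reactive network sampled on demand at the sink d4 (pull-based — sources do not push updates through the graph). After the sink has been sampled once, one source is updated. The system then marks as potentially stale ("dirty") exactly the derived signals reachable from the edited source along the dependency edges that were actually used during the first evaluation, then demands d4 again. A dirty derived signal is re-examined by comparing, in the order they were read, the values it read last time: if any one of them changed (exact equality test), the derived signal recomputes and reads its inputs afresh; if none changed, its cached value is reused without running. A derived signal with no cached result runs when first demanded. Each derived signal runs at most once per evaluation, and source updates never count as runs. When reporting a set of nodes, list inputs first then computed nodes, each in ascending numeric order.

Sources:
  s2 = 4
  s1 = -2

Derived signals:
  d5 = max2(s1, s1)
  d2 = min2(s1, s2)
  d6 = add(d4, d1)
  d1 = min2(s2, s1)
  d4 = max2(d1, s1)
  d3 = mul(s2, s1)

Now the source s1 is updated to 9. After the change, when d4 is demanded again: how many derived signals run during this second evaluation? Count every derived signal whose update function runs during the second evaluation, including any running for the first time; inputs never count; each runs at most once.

Run set: d1, d4 (2 run).

Initial pass — values computed on the first demand:
  d1 = min2(4, -2) = -2
  d4 = max2(-2, -2) = -2

Second demand — change propagation:
  d1: re-runs because s1 -2->9; new result 4.
  d4: re-runs because d1 -2->4; s1 -2->9; new result 9.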